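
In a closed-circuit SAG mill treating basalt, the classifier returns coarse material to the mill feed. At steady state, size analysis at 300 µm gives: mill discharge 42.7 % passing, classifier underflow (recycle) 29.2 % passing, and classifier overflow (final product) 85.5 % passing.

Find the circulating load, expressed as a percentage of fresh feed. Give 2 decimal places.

Let r = R/F. Size balance at 300 µm:
(1+r)d = ru + o → r = (o−d)/(d−u)
r = (85.5 − 42.7)/(42.7 − 29.2) = 42.8/13.5 = 3.1704
CL = 100·r = 317.04 %

CL = 317.04 %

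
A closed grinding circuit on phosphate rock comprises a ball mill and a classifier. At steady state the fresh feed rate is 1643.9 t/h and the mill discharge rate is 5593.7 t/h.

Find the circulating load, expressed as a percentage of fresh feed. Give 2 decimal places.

CL = 240.27 %

Steady state: M = F + R.
R = M − F = 5593.7 − 1643.9 = 3949.8 t/h
CL = 100·R/F = 100·3949.8/1643.9 = 240.27 %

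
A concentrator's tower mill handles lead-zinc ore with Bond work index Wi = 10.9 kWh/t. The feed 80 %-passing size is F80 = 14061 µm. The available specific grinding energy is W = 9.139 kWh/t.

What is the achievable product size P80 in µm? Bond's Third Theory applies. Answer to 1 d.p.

W_Bond = 10·Wi·(1/√P₈₀ − 1/√F₈₀)
P80^-0.5 = F80^-0.5 + W/(10 Wi)
  = 9.1390/(10·10.9) + 1/√14061 = 0.083844 + 0.008433 = 0.092277
P80 = (1/0.092277)² = 10.8369² = 117.44 µm

P80 = 117.4 µm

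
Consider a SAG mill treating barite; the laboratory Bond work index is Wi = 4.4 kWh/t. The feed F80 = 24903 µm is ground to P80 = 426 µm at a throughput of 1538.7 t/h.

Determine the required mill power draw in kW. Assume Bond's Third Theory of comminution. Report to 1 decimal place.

P = 2851.2 kW

W = 10 Wi / √P80 − 10 Wi / √F80
W = 10·4.4·(1/√426 − 1/√24903) = 10·4.4·(0.042113) = 1.8530 kWh/t
P_mill = W·ṁ = 1.8530·1538.7 = 2851.2 kW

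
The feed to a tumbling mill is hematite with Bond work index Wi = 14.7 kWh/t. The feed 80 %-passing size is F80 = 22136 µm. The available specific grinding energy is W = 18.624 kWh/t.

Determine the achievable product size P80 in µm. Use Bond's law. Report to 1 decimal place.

Bond:  W = 10 Wi (1/√P − 1/√F)
P80^(−½) = W/(10 Wi) + F80^(−½)
  = 18.6240/(10·14.7) + 1/√22136 = 0.126694 + 0.006721 = 0.133415
P80 = (1/0.133415)² = 7.4954² = 56.18 µm

P80 = 56.2 µm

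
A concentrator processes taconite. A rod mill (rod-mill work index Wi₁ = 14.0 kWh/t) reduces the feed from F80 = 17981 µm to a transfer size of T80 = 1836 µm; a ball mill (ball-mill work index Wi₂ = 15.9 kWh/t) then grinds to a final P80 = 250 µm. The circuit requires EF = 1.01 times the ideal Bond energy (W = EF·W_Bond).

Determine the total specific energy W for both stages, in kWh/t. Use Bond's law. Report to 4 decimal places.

W = 8.6543 kWh/t

W = 10·Wi·[P80^(−½) − F80^(−½)]
Stage 1 (17981→1836 µm, Wi₁=14.0): W₁ = 10·14.0·(0.023338 − 0.007457) = 2.2233 kWh/t
Stage 2 (1836→250 µm, Wi₂=15.9): W₂ = 10·15.9·(0.063246 − 0.023338) = 6.3453 kWh/t
W = W₁ + W₂ = 2.2233 + 6.3453 = 8.5686 kWh/t
With EF = 1.01: W = 8.5686·1.01 = 8.6543 kWh/t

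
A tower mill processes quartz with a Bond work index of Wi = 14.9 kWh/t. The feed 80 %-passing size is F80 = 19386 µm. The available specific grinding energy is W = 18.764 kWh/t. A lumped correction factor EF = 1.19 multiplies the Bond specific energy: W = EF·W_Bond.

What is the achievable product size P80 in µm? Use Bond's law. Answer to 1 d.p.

P80 = 78.3 µm

Bond: W = 10·Wi·(1/√P80 − 1/√F80)
W_Bond = W / EF = 18.764 / 1.19 = 15.7681 kWh/t
1/√P80 = 1/√F80 + W_Bond/(10·Wi)
  = 15.7681/(10·14.9) + 1/√19386 = 0.105826 + 0.007182 = 0.113008
P80 = (1/0.113008)² = 8.8489² = 78.30 µm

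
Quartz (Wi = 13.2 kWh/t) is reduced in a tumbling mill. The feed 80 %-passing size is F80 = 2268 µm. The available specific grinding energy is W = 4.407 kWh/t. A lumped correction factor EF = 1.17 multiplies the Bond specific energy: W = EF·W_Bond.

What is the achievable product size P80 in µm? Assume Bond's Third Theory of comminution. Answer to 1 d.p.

W_Bond = 10·Wi·(1/√P₈₀ − 1/√F₈₀)
W_Bond = W / EF = 4.407 / 1.17 = 3.7667 kWh/t
1/√P80 = 1/√F80 + W_Bond/(10·Wi)
  = 3.7667/(10·13.2) + 1/√2268 = 0.028535 + 0.020998 = 0.049533
P80 = (1/0.049533)² = 20.1884² = 407.57 µm

P80 = 407.6 µm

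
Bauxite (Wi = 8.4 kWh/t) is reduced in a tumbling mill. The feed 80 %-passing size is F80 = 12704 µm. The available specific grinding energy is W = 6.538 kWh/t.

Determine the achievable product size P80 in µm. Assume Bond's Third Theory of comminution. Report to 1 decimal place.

W_Bond = 10·Wi·(1/√P₈₀ − 1/√F₈₀)
⇒ 1/√P80 = W/(10 Wi) + 1/√F80
  = 6.5380/(10·8.4) + 1/√12704 = 0.077833 + 0.008872 = 0.086706
P80 = (1/0.086706)² = 11.5333² = 133.02 µm

P80 = 133.0 µm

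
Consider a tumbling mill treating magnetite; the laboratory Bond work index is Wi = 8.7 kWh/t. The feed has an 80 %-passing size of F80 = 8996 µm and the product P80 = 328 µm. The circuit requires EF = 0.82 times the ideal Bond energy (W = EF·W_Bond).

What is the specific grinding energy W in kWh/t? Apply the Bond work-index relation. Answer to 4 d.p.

W = 3.1869 kWh/t

W_Bond = 10·Wi·(1/√P₈₀ − 1/√F₈₀)
1/√328 = 0.055216;  1/√8996 = 0.010543
W = 10·8.7·(0.055216 − 0.010543) = 3.8865 kWh/t
Corrected W = EF·W_Bond = 0.82·3.8865 = 3.1869 kWh/t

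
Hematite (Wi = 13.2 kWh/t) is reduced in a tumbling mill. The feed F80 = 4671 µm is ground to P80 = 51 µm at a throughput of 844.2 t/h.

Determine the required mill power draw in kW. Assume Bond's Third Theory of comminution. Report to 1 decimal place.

W = 10·Wi·[P80^(−½) − F80^(−½)]
W = 10·13.2·(1/√51 − 1/√4671) = 10·13.2·(0.125396) = 16.5523 kWh/t
Mill draw = 16.5523 × 844.2 = 13973.5 kW

P = 13973.5 kW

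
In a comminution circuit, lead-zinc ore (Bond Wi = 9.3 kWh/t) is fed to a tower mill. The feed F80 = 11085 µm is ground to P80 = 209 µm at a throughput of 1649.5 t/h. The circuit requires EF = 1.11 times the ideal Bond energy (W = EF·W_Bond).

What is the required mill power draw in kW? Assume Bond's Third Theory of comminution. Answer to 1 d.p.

W = 10 Wi (1/√P80 − 1/√F80)  [Bond]
W = 10·9.3·(1/√209 − 1/√11085) = 10·9.3·(0.059673) = 5.5496 kWh/t
Apply correction: 5.5496 × 1.11 = 6.1601 kWh/t
P = W·T = 6.1601·1649.5 = 10161.1 kW

P = 10161.1 kW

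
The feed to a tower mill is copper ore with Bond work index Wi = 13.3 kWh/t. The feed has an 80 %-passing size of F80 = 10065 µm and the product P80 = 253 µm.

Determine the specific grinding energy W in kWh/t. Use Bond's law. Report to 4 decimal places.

W = 10 Wi (P80^-0.5 − F80^-0.5)
1/√253 = 0.062869;  1/√10065 = 0.009968
W = 10·13.3·(0.062869 − 0.009968) = 7.0359 kWh/t

W = 7.0359 kWh/t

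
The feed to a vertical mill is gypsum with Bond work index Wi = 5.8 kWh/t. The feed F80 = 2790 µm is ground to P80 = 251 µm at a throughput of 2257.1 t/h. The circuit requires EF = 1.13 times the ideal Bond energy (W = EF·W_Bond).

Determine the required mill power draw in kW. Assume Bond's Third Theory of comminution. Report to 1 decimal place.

P = 6536.7 kW

W = 10·Wi·[P80^(−½) − F80^(−½)]
W = 10·5.8·(1/√251 − 1/√2790) = 10·5.8·(0.044187) = 2.5629 kWh/t
Corrected W = EF·W_Bond = 1.13·2.5629 = 2.8960 kWh/t
Mill draw = 2.8960 × 2257.1 = 6536.7 kW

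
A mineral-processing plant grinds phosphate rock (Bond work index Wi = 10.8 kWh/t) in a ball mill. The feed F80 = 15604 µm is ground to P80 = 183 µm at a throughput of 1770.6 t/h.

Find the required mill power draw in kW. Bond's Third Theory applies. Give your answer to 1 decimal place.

P = 12604.9 kW

W = 10·Wi·(P80^(-½) − F80^(-½))
W = 10·10.8·(1/√183 − 1/√15604) = 10·10.8·(0.065917) = 7.1190 kWh/t
Mill draw = 7.1190 × 1770.6 = 12604.9 kW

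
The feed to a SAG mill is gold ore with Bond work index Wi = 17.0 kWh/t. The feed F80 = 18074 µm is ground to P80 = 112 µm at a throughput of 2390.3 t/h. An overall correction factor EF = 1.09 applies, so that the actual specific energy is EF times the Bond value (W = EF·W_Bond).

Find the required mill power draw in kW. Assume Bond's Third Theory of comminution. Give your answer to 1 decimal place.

W_Bond = 10·Wi·(1/√P₈₀ − 1/√F₈₀)
W = 10·17.0·(1/√112 − 1/√18074) = 10·17.0·(0.087053) = 14.7990 kWh/t
Apply correction: 14.7990 × 1.09 = 16.1309 kWh/t
P_mill = W·ṁ = 16.1309·2390.3 = 38557.7 kW

P = 38557.7 kW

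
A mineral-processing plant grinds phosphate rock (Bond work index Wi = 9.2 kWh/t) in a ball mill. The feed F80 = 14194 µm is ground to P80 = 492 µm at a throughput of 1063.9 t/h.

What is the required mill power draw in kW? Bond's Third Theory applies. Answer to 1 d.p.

P = 3591.2 kW

W = 10 Wi (P80^-0.5 − F80^-0.5)
W = 10·9.2·(1/√492 − 1/√14194) = 10·9.2·(0.036690) = 3.3755 kWh/t
Mill draw = 3.3755 × 1063.9 = 3591.2 kW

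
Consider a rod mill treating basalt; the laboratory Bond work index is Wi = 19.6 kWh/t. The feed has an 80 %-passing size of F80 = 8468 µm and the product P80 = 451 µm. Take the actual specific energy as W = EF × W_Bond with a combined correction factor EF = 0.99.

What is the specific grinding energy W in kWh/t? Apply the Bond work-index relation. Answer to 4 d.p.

Bond: W = 10·Wi·(1/√P80 − 1/√F80)
1/√451 = 0.047088;  1/√8468 = 0.010867
W = 10·19.6·(0.047088 − 0.010867) = 7.0993 kWh/t
W_actual = 0.99 × 7.0993 = 7.0284 kWh/t

W = 7.0284 kWh/t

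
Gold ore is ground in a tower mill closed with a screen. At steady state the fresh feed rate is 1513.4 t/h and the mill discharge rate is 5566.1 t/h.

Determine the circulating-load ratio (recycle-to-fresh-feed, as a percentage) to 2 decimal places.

Discharge = new feed + return, hence
R = M − F = 5566.1 − 1513.4 = 4052.7 t/h
CL = 100·R/F = 100·4052.7/1513.4 = 267.79 %

CL = 267.79 %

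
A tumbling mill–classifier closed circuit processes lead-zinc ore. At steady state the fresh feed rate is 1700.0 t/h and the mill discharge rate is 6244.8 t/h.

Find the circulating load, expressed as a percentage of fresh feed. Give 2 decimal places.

M = F + R at steady state, so:
R = M − F = 6244.8 − 1700.0 = 4544.8 t/h
CL = 100·R/F = 100·4544.8/1700.0 = 267.34 %

CL = 267.34 %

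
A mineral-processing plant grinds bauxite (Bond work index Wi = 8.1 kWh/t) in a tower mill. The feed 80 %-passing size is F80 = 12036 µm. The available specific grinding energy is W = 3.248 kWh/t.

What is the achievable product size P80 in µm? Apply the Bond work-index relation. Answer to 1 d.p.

W = 10·Wi·(P80^(-½) − F80^(-½))
⇒ 1/√P80 = W/(10 Wi) + 1/√F80
  = 3.2480/(10·8.1) + 1/√12036 = 0.040099 + 0.009115 = 0.049214
P80 = (1/0.049214)² = 20.3195² = 412.88 µm

P80 = 412.9 µm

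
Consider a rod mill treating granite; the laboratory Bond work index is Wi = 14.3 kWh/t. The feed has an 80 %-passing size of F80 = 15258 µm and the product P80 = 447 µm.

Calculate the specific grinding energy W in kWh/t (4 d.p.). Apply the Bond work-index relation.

W = 5.6060 kWh/t

Bond: W = 10·Wi·(1/√P80 − 1/√F80)
1/√447 = 0.047298;  1/√15258 = 0.008096
W = 10·14.3·(0.047298 − 0.008096) = 5.6060 kWh/t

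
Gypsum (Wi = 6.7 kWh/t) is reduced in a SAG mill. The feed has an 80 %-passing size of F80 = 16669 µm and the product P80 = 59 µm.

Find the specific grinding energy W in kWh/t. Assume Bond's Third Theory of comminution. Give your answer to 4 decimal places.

W = 8.2037 kWh/t

W = 10·Wi·(P80^(-½) − F80^(-½))
1/√59 = 0.130189;  1/√16669 = 0.007745
W = 10·6.7·(0.130189 − 0.007745) = 8.2037 kWh/t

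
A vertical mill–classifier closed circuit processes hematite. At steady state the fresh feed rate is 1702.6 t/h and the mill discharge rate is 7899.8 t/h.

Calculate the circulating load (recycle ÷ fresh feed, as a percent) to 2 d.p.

CL = 363.98 %

Steady state: M = F + R.
R = M − F = 7899.8 − 1702.6 = 6197.2 t/h
CL = 100·R/F = 100·6197.2/1702.6 = 363.98 %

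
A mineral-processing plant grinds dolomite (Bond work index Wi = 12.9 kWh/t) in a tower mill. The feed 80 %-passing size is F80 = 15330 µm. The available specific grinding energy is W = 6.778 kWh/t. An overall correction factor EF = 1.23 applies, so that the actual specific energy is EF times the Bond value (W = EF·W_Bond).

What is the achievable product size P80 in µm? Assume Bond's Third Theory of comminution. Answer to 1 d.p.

W_Bond = 10·Wi·(1/√P₈₀ − 1/√F₈₀)
W_Bond = W / EF = 6.778 / 1.23 = 5.5106 kWh/t
⇒ 1/√P80 = W_Bond/(10·Wi) + 1/√F80
  = 5.5106/(10·12.9) + 1/√15330 = 0.042718 + 0.008077 = 0.050794
P80 = (1/0.050794)² = 19.6873² = 387.59 µm

P80 = 387.6 µm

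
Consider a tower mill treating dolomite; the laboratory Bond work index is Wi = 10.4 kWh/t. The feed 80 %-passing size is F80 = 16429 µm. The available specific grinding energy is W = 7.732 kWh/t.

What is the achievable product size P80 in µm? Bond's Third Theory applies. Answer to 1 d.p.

P80 = 148.2 µm

Bond: W = 10·Wi·(1/√P80 − 1/√F80)
1/√P80 = 1/√F80 + W/(10·Wi)
  = 7.7320/(10·10.4) + 1/√16429 = 0.074346 + 0.007802 = 0.082148
P80 = (1/0.082148)² = 12.1732² = 148.19 µm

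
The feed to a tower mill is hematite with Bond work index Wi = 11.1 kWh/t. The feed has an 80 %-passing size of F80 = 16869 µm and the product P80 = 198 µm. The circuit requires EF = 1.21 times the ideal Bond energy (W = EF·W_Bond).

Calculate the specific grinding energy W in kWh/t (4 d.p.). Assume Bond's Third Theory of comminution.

W = 10·Wi·[P80^(−½) − F80^(−½)]
1/√198 = 0.071067;  1/√16869 = 0.007699
W = 10·11.1·(0.071067 − 0.007699) = 7.0338 kWh/t
Apply correction: 7.0338 × 1.21 = 8.5109 kWh/t

W = 8.5109 kWh/t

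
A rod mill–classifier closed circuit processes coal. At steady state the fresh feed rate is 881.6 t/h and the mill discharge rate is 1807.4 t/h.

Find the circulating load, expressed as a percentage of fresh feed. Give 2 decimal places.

Mill node: discharge = fresh + recycle.
R = M − F = 1807.4 − 881.6 = 925.8 t/h
CL = 100·R/F = 100·925.8/881.6 = 105.01 %

CL = 105.01 %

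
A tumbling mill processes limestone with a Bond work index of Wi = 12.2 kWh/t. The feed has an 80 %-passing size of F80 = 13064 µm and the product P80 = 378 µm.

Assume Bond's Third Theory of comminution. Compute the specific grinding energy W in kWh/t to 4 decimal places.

W = 5.2076 kWh/t

Bond: W = 10·Wi·(1/√P80 − 1/√F80)
1/√378 = 0.051434;  1/√13064 = 0.008749
W = 10·12.2·(0.051434 − 0.008749) = 5.2076 kWh/t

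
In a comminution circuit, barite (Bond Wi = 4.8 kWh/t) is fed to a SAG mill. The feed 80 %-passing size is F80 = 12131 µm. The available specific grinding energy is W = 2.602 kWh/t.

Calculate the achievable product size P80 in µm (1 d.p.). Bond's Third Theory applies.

P80 = 249.7 µm

W = 10 Wi (P80^-0.5 − F80^-0.5)
⇒ 1/√P80 = W/(10·Wi) + 1/√F80
  = 2.6020/(10·4.8) + 1/√12131 = 0.054208 + 0.009079 = 0.063288
P80 = (1/0.063288)² = 15.8009² = 249.67 µm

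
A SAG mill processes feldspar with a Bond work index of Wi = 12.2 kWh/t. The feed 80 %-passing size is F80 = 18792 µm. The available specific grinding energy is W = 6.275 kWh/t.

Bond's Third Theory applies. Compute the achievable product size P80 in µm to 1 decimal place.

W = 10 Wi (P80^-0.5 − F80^-0.5)
⇒ 1/√P80 = W/(10·Wi) + 1/√F80
  = 6.2750/(10·12.2) + 1/√18792 = 0.051434 + 0.007295 = 0.058729
P80 = (1/0.058729)² = 17.0273² = 289.93 µm

P80 = 289.9 µm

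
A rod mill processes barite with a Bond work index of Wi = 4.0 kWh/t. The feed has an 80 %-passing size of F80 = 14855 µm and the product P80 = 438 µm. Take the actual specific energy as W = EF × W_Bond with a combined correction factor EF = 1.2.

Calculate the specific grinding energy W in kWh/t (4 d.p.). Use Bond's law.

Bond:  W = 10 Wi (1/√P − 1/√F)
1/√438 = 0.047782;  1/√14855 = 0.008205
W = 10·4.0·(0.047782 − 0.008205) = 1.5831 kWh/t
Corrected W = EF·W_Bond = 1.2·1.5831 = 1.8997 kWh/t

W = 1.8997 kWh/t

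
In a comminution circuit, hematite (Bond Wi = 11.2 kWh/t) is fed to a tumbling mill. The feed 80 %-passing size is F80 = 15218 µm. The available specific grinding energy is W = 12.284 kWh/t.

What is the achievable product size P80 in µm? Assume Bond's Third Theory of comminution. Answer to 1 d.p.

P80 = 72.1 µm

Bond:  W = 10 Wi (1/√P − 1/√F)
⇒ 1/√P80 = W/(10 Wi) + 1/√F80
  = 12.2840/(10·11.2) + 1/√15218 = 0.109679 + 0.008106 = 0.117785
P80 = (1/0.117785)² = 8.4901² = 72.08 µm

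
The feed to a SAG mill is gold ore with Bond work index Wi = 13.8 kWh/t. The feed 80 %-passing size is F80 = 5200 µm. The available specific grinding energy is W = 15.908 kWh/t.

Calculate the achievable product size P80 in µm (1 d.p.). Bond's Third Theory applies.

P80 = 60.0 µm

W = 10·Wi·[P80^(−½) − F80^(−½)]
P80^-0.5 = F80^-0.5 + W/(10 Wi)
  = 15.9080/(10·13.8) + 1/√5200 = 0.115275 + 0.013868 = 0.129143
P80 = (1/0.129143)² = 7.7434² = 59.96 µm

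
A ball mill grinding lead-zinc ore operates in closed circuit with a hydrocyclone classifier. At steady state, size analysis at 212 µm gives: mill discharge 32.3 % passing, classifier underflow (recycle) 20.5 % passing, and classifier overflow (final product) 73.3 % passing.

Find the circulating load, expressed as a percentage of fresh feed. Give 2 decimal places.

Two-product formula at 212 µm:
d + r·d = r·u + o → r(d−u) = o−d
r = (73.3 − 32.3)/(32.3 − 20.5) = 41.0/11.8 = 3.4746
CL = 100·r = 347.46 %

CL = 347.46 %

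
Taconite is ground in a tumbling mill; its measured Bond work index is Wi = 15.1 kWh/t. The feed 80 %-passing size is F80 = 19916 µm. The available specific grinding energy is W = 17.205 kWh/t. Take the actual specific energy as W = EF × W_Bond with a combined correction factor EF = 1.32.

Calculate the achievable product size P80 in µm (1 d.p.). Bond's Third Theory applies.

P80 = 114.6 µm

W = 10·Wi·(P80^(-½) − F80^(-½))
W_Bond = W / EF = 17.205 / 1.32 = 13.0341 kWh/t
P80^-0.5 = F80^-0.5 + W_Bond/(10 Wi)
  = 13.0341/(10·15.1) + 1/√19916 = 0.086318 + 0.007086 = 0.093404
P80 = (1/0.093404)² = 10.7061² = 114.62 µm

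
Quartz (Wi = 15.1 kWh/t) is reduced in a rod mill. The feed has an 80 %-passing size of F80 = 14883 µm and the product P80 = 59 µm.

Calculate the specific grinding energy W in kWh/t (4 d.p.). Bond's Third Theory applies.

W = 18.4208 kWh/t

W = 10 Wi (P80^-0.5 − F80^-0.5)
1/√59 = 0.130189;  1/√14883 = 0.008197
W = 10·15.1·(0.130189 − 0.008197) = 18.4208 kWh/t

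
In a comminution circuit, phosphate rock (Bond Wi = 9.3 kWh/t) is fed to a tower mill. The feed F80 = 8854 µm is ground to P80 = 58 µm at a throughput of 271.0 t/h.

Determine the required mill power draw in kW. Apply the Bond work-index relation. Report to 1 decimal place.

W = 10·Wi·[P80^(−½) − F80^(−½)]
W = 10·9.3·(1/√58 − 1/√8854) = 10·9.3·(0.120679) = 11.2231 kWh/t
P = W·T = 11.2231·271.0 = 3041.5 kW

P = 3041.5 kW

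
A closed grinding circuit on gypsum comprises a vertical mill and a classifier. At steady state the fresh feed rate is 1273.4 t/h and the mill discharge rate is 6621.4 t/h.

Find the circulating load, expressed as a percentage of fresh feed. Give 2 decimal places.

M = F + R at steady state, so:
R = M − F = 6621.4 − 1273.4 = 5348.0 t/h
CL = 100·R/F = 100·5348.0/1273.4 = 419.98 %

CL = 419.98 %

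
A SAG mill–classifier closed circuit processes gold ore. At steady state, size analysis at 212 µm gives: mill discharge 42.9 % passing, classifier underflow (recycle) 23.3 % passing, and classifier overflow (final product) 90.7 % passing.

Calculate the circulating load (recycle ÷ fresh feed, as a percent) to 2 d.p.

Mass balance on the −212 µm fraction:
r = (o − d)/(d − u)
r = (90.7 − 42.9)/(42.9 − 23.3) = 47.8/19.6 = 2.4388
CL = 100·r = 243.88 %

CL = 243.88 %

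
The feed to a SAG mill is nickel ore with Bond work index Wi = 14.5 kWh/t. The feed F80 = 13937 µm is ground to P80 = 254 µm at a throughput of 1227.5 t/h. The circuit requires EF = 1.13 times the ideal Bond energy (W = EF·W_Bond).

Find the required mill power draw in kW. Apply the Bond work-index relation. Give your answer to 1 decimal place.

Bond:  W = 10 Wi (1/√P − 1/√F)
W = 10·14.5·(1/√254 − 1/√13937) = 10·14.5·(0.054275) = 7.8699 kWh/t
Corrected W = EF·W_Bond = 1.13·7.8699 = 8.8930 kWh/t
P_mill = W·ṁ = 8.8930·1227.5 = 10916.1 kW

P = 10916.1 kW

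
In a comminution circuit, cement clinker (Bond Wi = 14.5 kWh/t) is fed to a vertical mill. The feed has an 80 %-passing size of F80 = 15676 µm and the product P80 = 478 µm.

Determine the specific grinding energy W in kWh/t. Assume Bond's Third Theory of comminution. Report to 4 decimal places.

W = 10·Wi·(P80^(-½) − F80^(-½))
1/√478 = 0.045739;  1/√15676 = 0.007987
W = 10·14.5·(0.045739 − 0.007987) = 5.4740 kWh/t

W = 5.4740 kWh/t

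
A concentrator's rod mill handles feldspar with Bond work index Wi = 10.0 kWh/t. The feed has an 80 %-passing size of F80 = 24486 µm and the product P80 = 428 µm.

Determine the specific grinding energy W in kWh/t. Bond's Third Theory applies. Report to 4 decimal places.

W = 4.1946 kWh/t

Bond:  W = 10 Wi (1/√P − 1/√F)
1/√428 = 0.048337;  1/√24486 = 0.006391
W = 10·10.0·(0.048337 − 0.006391) = 4.1946 kWh/t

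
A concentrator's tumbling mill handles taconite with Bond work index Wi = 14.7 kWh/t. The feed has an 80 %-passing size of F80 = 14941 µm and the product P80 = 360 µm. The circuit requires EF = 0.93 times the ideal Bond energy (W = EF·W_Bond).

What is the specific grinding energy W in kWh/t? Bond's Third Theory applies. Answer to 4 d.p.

W = 6.0868 kWh/t

W = 10 Wi / √P80 − 10 Wi / √F80
1/√360 = 0.052705;  1/√14941 = 0.008181
W = 10·14.7·(0.052705 − 0.008181) = 6.5450 kWh/t
Apply correction: 6.5450 × 0.93 = 6.0868 kWh/t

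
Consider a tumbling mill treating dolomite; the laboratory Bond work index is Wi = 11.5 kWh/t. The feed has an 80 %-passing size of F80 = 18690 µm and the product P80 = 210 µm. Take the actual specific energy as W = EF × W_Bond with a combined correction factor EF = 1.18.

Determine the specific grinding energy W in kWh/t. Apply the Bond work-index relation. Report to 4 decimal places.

W = 8.3716 kWh/t

W = 10·Wi·[P80^(−½) − F80^(−½)]
1/√210 = 0.069007;  1/√18690 = 0.007315
W = 10·11.5·(0.069007 − 0.007315) = 7.0946 kWh/t
Apply correction: 7.0946 × 1.18 = 8.3716 kWh/t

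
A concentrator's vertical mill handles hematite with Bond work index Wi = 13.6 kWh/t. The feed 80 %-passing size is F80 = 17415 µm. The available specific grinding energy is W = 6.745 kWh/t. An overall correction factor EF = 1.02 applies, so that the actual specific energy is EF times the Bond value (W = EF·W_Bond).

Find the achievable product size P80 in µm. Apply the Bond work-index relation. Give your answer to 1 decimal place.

W = 10 Wi / √P80 − 10 Wi / √F80
W_Bond = W / EF = 6.745 / 1.02 = 6.6127 kWh/t
⇒ 1/√P80 = W_Bond/(10·Wi) + 1/√F80
  = 6.6127/(10·13.6) + 1/√17415 = 0.048623 + 0.007578 = 0.056201
P80 = (1/0.056201)² = 17.7933² = 316.60 µm

P80 = 316.6 µm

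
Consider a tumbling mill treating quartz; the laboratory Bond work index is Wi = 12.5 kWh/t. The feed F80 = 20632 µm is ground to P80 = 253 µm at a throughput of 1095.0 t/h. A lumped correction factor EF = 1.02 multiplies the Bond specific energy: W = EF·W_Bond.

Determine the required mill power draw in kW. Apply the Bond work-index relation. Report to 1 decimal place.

W = 10 Wi (P80^-0.5 − F80^-0.5)
W = 10·12.5·(1/√253 − 1/√20632) = 10·12.5·(0.055908) = 6.9884 kWh/t
Apply correction: 6.9884 × 1.02 = 7.1282 kWh/t
Mill draw = 7.1282 × 1095.0 = 7805.4 kW

P = 7805.4 kW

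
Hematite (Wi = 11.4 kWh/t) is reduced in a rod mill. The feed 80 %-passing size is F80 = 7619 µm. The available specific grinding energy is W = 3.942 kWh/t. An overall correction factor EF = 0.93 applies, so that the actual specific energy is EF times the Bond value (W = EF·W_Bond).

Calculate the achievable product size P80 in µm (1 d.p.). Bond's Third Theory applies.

P80 = 422.7 µm

W_Bond = 10·Wi·(1/√P₈₀ − 1/√F₈₀)
W_Bond = W / EF = 3.942 / 0.93 = 4.2387 kWh/t
⇒ 1/√P80 = W_Bond/(10·Wi) + 1/√F80
  = 4.2387/(10·11.4) + 1/√7619 = 0.037182 + 0.011456 = 0.048638
P80 = (1/0.048638)² = 20.5600² = 422.71 µm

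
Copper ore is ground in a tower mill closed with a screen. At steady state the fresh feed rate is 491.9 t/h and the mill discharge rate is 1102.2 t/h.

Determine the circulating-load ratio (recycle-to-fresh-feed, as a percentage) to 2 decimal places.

M = F + R at steady state, so:
R = M − F = 1102.2 − 491.9 = 610.3 t/h
CL = 100·R/F = 100·610.3/491.9 = 124.07 %

CL = 124.07 %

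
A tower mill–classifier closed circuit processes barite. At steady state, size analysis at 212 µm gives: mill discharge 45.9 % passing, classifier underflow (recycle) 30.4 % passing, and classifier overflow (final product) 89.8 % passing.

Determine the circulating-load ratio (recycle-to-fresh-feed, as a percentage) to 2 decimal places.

Balance %-passing 212 µm (r = R/F):
r = (o − d)/(d − u)
r = (89.8 − 45.9)/(45.9 − 30.4) = 43.9/15.5 = 2.8323
CL = 100·r = 283.23 %

CL = 283.23 %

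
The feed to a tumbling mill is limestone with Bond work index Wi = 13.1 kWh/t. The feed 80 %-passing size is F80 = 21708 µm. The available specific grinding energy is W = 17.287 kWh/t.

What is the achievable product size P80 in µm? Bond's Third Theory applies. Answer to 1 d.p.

W_Bond = 10·Wi·(1/√P₈₀ − 1/√F₈₀)
P80^-0.5 = F80^-0.5 + W/(10 Wi)
  = 17.2870/(10·13.1) + 1/√21708 = 0.131962 + 0.006787 = 0.138749
P80 = (1/0.138749)² = 7.2073² = 51.94 µm

P80 = 51.9 µm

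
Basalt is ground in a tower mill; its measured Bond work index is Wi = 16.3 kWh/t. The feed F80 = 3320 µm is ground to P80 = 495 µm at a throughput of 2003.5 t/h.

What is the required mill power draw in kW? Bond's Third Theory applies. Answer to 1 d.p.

P = 9010.5 kW

W = 10 Wi (1/√P80 − 1/√F80)  [Bond]
W = 10·16.3·(1/√495 − 1/√3320) = 10·16.3·(0.027591) = 4.4974 kWh/t
P = W·T = 4.4974·2003.5 = 9010.5 kW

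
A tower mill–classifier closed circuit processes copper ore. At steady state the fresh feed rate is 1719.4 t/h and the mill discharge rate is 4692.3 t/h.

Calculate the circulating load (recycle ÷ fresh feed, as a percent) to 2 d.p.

CL = 172.90 %

M = F + R at steady state, so:
R = M − F = 4692.3 − 1719.4 = 2972.9 t/h
CL = 100·R/F = 100·2972.9/1719.4 = 172.90 %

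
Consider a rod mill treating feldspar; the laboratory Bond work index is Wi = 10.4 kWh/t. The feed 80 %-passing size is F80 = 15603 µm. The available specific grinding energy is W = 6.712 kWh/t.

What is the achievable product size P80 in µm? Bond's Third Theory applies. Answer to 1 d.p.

P80 = 190.0 µm

W_Bond = 10·Wi·(1/√P₈₀ − 1/√F₈₀)
1/√P80 = 1/√F80 + W/(10·Wi)
  = 6.7120/(10·10.4) + 1/√15603 = 0.064538 + 0.008006 = 0.072544
P80 = (1/0.072544)² = 13.7847² = 190.02 µm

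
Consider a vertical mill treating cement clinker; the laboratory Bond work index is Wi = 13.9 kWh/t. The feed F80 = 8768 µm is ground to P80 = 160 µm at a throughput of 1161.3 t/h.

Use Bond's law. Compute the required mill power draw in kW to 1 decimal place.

Bond:  W = 10 Wi (1/√P − 1/√F)
W = 10·13.9·(1/√160 − 1/√8768) = 10·13.9·(0.068377) = 9.5045 kWh/t
P_mill = W·ṁ = 9.5045·1161.3 = 11037.5 kW

P = 11037.5 kW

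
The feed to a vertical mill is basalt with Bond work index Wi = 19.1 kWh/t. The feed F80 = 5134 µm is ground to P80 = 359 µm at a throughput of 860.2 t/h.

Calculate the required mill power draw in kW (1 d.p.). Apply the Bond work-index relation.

W_Bond = 10·Wi·(1/√P₈₀ − 1/√F₈₀)
W = 10·19.1·(1/√359 − 1/√5134) = 10·19.1·(0.038822) = 7.4149 kWh/t
P_mill = W·ṁ = 7.4149·860.2 = 6378.3 kW

P = 6378.3 kW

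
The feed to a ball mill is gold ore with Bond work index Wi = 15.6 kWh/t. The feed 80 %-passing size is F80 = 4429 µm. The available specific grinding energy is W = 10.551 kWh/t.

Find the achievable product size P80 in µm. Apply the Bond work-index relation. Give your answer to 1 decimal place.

W = 10 Wi / √P80 − 10 Wi / √F80
⇒ 1/√P80 = W/(10·Wi) + 1/√F80
  = 10.5510/(10·15.6) + 1/√4429 = 0.067635 + 0.015026 = 0.082661
P80 = (1/0.082661)² = 12.0976² = 146.35 µm

P80 = 146.4 µm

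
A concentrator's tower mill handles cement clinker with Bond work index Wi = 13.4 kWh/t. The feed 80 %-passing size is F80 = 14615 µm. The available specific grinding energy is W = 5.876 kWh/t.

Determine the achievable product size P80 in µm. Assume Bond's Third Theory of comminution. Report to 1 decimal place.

P80 = 368.1 µm

W = 10·Wi·(P80^(-½) − F80^(-½))
P80^(−½) = W/(10 Wi) + F80^(−½)
  = 5.8760/(10·13.4) + 1/√14615 = 0.043851 + 0.008272 = 0.052123
P80 = (1/0.052123)² = 19.1856² = 368.09 µm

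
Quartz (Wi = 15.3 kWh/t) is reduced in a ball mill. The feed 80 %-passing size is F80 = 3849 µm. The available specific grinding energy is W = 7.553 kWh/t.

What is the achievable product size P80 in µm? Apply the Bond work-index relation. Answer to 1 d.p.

P80 = 233.2 µm

W = 10 Wi / √P80 − 10 Wi / √F80
⇒ 1/√P80 = W/(10·Wi) + 1/√F80
  = 7.5530/(10·15.3) + 1/√3849 = 0.049366 + 0.016119 = 0.065485
P80 = (1/0.065485)² = 15.2708² = 233.20 µm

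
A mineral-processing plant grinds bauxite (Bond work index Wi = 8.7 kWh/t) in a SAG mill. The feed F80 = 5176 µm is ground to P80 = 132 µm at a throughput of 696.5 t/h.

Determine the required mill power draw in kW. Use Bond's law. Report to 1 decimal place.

P = 4431.9 kW

W_Bond = 10·Wi·(1/√P₈₀ − 1/√F₈₀)
W = 10·8.7·(1/√132 − 1/√5176) = 10·8.7·(0.073139) = 6.3631 kWh/t
P = W·T = 6.3631·696.5 = 4431.9 kW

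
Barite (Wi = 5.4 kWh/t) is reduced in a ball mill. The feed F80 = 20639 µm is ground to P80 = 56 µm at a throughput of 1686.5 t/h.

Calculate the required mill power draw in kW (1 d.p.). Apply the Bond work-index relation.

P = 11536.0 kW

W = 10 Wi (1/√P80 − 1/√F80)  [Bond]
W = 10·5.4·(1/√56 − 1/√20639) = 10·5.4·(0.126670) = 6.8402 kWh/t
P = W·T = 6.8402·1686.5 = 11536.0 kW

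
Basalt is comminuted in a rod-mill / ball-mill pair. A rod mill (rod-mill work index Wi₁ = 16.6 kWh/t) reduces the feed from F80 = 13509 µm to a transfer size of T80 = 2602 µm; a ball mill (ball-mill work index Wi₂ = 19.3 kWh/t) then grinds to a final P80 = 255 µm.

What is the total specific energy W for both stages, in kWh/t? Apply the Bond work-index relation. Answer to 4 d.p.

W = 10.1286 kWh/t

W = 10·Wi·[P80^(−½) − F80^(−½)]
Stage 1 (13509→2602 µm, Wi₁=16.6): W₁ = 10·16.6·(0.019604 − 0.008604) = 1.8261 kWh/t
Stage 2 (2602→255 µm, Wi₂=19.3): W₂ = 10·19.3·(0.062622 − 0.019604) = 8.3025 kWh/t
W = W₁ + W₂ = 1.8261 + 8.3025 = 10.1286 kWh/t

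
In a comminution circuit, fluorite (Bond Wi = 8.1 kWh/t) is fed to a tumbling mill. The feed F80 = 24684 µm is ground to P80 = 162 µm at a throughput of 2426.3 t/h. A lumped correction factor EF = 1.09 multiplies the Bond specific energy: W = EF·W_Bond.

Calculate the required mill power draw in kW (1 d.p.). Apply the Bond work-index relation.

P = 15467.1 kW

W = 10·Wi·[P80^(−½) − F80^(−½)]
W = 10·8.1·(1/√162 − 1/√24684) = 10·8.1·(0.072203) = 5.8484 kWh/t
With EF = 1.09: W = 5.8484·1.09 = 6.3748 kWh/t
P_mill = W·ṁ = 6.3748·2426.3 = 15467.1 kW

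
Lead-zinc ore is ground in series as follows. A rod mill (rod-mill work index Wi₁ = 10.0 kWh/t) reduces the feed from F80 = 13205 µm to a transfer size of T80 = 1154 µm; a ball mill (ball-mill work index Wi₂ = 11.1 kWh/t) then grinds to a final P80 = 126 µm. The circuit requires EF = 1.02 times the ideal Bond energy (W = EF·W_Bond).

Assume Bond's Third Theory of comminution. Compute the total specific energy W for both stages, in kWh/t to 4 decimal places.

W_Bond = 10·Wi·(1/√P₈₀ − 1/√F₈₀)
Stage 1 (13205→1154 µm, Wi₁=10.0): W₁ = 10·10.0·(0.029437 − 0.008702) = 2.0735 kWh/t
Stage 2 (1154→126 µm, Wi₂=11.1): W₂ = 10·11.1·(0.089087 − 0.029437) = 6.6211 kWh/t
W = W₁ + W₂ = 2.0735 + 6.6211 = 8.6946 kWh/t
Apply correction: 8.6946 × 1.02 = 8.8685 kWh/t

W = 8.8685 kWh/t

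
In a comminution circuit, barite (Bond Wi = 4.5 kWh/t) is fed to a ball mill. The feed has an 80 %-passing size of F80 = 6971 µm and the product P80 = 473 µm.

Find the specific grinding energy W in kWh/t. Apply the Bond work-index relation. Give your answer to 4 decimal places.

W = 10 Wi / √P80 − 10 Wi / √F80
1/√473 = 0.045980;  1/√6971 = 0.011977
W = 10·4.5·(0.045980 − 0.011977) = 1.5301 kWh/t

W = 1.5301 kWh/t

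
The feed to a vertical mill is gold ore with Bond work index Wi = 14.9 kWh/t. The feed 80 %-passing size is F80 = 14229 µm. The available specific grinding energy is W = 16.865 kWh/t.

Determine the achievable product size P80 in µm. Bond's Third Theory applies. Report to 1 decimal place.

Bond: W = 10·Wi·(1/√P80 − 1/√F80)
1/√P80 = 1/√F80 + W/(10·Wi)
  = 16.8650/(10·14.9) + 1/√14229 = 0.113188 + 0.008383 = 0.121571
P80 = (1/0.121571)² = 8.2256² = 67.66 µm

P80 = 67.7 µm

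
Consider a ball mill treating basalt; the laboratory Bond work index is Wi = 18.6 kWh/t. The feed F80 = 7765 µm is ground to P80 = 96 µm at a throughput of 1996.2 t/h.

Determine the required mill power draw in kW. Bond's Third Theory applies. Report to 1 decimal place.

Bond: W = 10·Wi·(1/√P80 − 1/√F80)
W = 10·18.6·(1/√96 − 1/√7765) = 10·18.6·(0.090714) = 16.8728 kWh/t
Mill draw = 16.8728 × 1996.2 = 33681.4 kW

P = 33681.4 kW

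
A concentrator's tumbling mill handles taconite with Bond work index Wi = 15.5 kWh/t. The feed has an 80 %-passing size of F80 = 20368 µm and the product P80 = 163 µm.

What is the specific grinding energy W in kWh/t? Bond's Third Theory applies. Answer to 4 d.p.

W = 11.0545 kWh/t

W = 10 Wi (1/√P80 − 1/√F80)  [Bond]
1/√163 = 0.078326;  1/√20368 = 0.007007
W = 10·15.5·(0.078326 − 0.007007) = 11.0545 kWh/t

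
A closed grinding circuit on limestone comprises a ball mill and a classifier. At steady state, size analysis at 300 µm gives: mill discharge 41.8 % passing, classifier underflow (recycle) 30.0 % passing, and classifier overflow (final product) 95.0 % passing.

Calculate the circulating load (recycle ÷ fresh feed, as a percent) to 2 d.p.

CL = 450.85 %

Balance %-passing 300 µm (r = R/F):
r = (o − d)/(d − u)
r = (95.0 − 41.8)/(41.8 − 30.0) = 53.2/11.8 = 4.5085
CL = 100·r = 450.85 %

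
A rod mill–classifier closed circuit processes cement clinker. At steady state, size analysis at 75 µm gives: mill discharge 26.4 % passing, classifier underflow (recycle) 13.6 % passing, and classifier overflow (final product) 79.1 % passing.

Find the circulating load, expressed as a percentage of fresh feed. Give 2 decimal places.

CL = 411.72 %

Classifier node, passing 75 µm:
d + r·d = r·u + o → r(d−u) = o−d
r = (79.1 − 26.4)/(26.4 − 13.6) = 52.7/12.8 = 4.1172
CL = 100·r = 411.72 %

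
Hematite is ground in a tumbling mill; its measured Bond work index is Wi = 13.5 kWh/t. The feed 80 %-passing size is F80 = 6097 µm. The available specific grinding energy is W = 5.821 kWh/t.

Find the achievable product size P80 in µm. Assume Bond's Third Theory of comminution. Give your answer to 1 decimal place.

Bond:  W = 10 Wi (1/√P − 1/√F)
⇒ 1/√P80 = W/(10·Wi) + 1/√F80
  = 5.8210/(10·13.5) + 1/√6097 = 0.043119 + 0.012807 = 0.055925
P80 = (1/0.055925)² = 17.8810² = 319.73 µm

P80 = 319.7 µm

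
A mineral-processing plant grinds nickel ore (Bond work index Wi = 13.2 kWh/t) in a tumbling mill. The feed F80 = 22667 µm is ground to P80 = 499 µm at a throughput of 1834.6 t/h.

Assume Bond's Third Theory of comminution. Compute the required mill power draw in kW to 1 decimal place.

P = 9232.4 kW

W = 10 Wi / √P80 − 10 Wi / √F80
W = 10·13.2·(1/√499 − 1/√22667) = 10·13.2·(0.038124) = 5.0324 kWh/t
P_mill = W·ṁ = 5.0324·1834.6 = 9232.4 kW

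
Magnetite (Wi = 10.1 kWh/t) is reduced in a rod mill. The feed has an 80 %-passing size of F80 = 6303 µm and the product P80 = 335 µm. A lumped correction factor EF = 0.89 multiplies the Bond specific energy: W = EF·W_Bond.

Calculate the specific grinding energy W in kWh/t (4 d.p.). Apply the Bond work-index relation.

W = 10·Wi·(P80^(-½) − F80^(-½))
1/√335 = 0.054636;  1/√6303 = 0.012596
W = 10·10.1·(0.054636 − 0.012596) = 4.2460 kWh/t
With EF = 0.89: W = 4.2460·0.89 = 3.7790 kWh/t

W = 3.7790 kWh/t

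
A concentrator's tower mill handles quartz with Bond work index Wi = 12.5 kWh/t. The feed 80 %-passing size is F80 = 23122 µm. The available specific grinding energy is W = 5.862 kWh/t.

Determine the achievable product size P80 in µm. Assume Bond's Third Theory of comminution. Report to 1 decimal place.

P80 = 349.7 µm

W = 10·Wi·(P80^(-½) − F80^(-½))
⇒ 1/√P80 = W/(10·Wi) + 1/√F80
  = 5.8620/(10·12.5) + 1/√23122 = 0.046896 + 0.006576 = 0.053472
P80 = (1/0.053472)² = 18.7012² = 349.74 µm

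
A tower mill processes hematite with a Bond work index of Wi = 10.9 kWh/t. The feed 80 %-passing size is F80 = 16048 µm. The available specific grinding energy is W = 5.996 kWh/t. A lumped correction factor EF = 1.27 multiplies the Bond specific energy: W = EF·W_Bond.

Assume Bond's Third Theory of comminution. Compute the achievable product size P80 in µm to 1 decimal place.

P80 = 381.3 µm

Bond: W = 10·Wi·(1/√P80 − 1/√F80)
W_Bond = W / EF = 5.996 / 1.27 = 4.7213 kWh/t
P80^(−½) = W_Bond/(10 Wi) + F80^(−½)
  = 4.7213/(10·10.9) + 1/√16048 = 0.043314 + 0.007894 = 0.051208
P80 = (1/0.051208)² = 19.5281² = 381.35 µm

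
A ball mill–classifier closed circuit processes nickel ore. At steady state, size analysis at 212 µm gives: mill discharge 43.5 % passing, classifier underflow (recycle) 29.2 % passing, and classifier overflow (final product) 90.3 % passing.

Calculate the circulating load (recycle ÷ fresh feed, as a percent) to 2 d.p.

CL = 327.27 %

Classifier node, passing 212 µm:
Fd + Rd = Ru + Fo ⇒ R/F = (o−d)/(d−u)
r = (90.3 − 43.5)/(43.5 − 29.2) = 46.8/14.3 = 3.2727
CL = 100·r = 327.27 %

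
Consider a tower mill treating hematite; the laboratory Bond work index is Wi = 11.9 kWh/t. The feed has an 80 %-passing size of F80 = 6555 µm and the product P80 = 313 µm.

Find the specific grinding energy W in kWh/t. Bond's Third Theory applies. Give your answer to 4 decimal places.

W = 5.2565 kWh/t

Bond:  W = 10 Wi (1/√P − 1/√F)
1/√313 = 0.056523;  1/√6555 = 0.012351
W = 10·11.9·(0.056523 − 0.012351) = 5.2565 kWh/t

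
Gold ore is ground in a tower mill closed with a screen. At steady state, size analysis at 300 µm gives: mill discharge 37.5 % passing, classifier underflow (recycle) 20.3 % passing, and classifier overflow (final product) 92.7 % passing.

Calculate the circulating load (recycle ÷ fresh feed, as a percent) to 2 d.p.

CL = 320.93 %

Classifier node, passing 300 µm:
Fd + Rd = Ru + Fo ⇒ R/F = (o−d)/(d−u)
r = (92.7 − 37.5)/(37.5 − 20.3) = 55.2/17.2 = 3.2093
CL = 100·r = 320.93 %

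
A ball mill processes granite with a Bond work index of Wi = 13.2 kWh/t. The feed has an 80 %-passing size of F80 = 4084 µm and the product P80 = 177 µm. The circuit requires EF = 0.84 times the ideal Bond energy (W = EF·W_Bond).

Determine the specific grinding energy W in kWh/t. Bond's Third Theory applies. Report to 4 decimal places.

W = 10·Wi·(P80^(-½) − F80^(-½))
1/√177 = 0.075165;  1/√4084 = 0.015648
W = 10·13.2·(0.075165 − 0.015648) = 7.8562 kWh/t
W_actual = 0.84 × 7.8562 = 6.5992 kWh/t

W = 6.5992 kWh/t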